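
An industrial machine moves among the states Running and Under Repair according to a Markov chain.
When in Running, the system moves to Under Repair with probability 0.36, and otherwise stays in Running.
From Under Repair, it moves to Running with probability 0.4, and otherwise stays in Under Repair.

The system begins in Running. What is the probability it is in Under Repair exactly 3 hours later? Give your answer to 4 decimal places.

Propagate the distribution vector 3 hours from Running.
After 0 hours: (1.0000, 0.0000)
After 1 hour: (0.6400, 0.3600)
After 2 hours: (0.5536, 0.4464)
After 3 hours: (0.5329, 0.4671)
P(in Under Repair after 3 hours) = 0.4671

0.4671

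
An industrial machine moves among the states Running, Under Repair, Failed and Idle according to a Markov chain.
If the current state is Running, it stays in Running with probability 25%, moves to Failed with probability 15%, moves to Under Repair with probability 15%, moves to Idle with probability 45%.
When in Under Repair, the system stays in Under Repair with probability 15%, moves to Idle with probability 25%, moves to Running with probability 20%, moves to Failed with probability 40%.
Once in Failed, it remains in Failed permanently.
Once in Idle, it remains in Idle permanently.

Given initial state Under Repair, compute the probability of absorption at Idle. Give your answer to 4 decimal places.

0.4568

Let h(s) be the probability of absorption at Idle starting from transient state s. Then h(Idle) = 1 and h(Failed) = 0. By first-step analysis:
h(Running) = 0.25·h(Running) + 0.15·h(Under Repair) + 0.15·0 + 0.45·1
h(Under Repair) = 0.2·h(Running) + 0.15·h(Under Repair) + 0.4·0 + 0.25·1
Solving: h(Running) = 0.6914, h(Under Repair) = 0.4568.
Starting from Under Repair, the probability is 0.4568.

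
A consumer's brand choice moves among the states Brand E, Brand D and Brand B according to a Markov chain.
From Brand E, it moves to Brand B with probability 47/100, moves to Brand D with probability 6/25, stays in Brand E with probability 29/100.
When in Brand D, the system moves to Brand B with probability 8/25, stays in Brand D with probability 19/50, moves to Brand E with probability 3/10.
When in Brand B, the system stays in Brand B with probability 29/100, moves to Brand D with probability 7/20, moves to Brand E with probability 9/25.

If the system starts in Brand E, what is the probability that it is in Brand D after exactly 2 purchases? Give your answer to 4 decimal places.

0.3253

Sum over the intermediate state after 1 purchase:
P = P(Brand E→Brand E)·P(Brand E→Brand D) + P(Brand E→Brand D)·P(Brand D→Brand D) + P(Brand E→Brand B)·P(Brand B→Brand D)
  = 0.29×0.24 + 0.24×0.38 + 0.47×0.35
  = 0.0696 + 0.0912 + 0.1645 = 0.3253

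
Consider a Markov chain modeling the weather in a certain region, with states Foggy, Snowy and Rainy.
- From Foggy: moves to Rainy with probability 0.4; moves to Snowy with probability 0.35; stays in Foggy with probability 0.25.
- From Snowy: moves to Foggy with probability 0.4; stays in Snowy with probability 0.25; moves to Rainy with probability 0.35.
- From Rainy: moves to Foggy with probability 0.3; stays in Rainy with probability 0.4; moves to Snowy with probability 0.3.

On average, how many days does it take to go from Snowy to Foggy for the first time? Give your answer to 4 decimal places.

2.7536

Let t(s) be the expected number of days to first reach Foggy from state s, with t(Foggy) = 0. Conditioning on the first day:
t(Snowy) = 1 + 0.25·t(Snowy) + 0.35·t(Rainy)
t(Rainy) = 1 + 0.3·t(Snowy) + 0.4·t(Rainy)
Solving: t(Snowy) = 2.7536, t(Rainy) = 3.0435.
Expected days from Snowy to Foggy: 2.7536.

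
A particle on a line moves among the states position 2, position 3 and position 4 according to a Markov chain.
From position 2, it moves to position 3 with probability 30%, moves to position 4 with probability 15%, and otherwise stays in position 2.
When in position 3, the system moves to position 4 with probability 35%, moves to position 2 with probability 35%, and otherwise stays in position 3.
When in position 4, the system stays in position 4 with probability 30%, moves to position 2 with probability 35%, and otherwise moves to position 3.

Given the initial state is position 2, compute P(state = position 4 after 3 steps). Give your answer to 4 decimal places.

Propagate the distribution vector 3 steps from position 2.
After 0 steps: (1.0000, 0.0000, 0.0000)
After 1 step: (0.5500, 0.3000, 0.1500)
After 2 steps: (0.4600, 0.3075, 0.2325)
After 3 steps: (0.4420, 0.3116, 0.2464)
P(in position 4 after 3 steps) = 0.2464

0.2464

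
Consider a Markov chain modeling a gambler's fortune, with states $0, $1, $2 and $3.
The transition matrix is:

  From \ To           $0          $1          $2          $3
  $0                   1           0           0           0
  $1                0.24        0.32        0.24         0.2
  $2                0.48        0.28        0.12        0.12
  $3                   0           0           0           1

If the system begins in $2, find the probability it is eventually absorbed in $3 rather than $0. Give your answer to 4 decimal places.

0.2590

Let h(s) be the probability of absorption at $3 starting from transient state s. Then h($3) = 1 and h($0) = 0. By first-step analysis:
h($1) = 0.24·0 + 0.32·h($1) + 0.24·h($2) + 0.2·1
h($2) = 0.48·0 + 0.28·h($1) + 0.12·h($2) + 0.12·1
Solving: h($1) = 0.3855, h($2) = 0.2590.
Starting from $2, the probability is 0.2590.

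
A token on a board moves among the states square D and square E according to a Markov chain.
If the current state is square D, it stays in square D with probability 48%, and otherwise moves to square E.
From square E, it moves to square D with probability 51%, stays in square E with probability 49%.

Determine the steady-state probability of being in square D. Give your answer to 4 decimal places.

Let the stationary distribution be π with π = πP and π_1 + π_2 = 1.
π_1 = 0.48·π_1 + 0.51·π_2
Solving with the normalization constraint gives π = (0.4951, 0.5049).
So the stationary probability of square D is 0.4951.

0.4951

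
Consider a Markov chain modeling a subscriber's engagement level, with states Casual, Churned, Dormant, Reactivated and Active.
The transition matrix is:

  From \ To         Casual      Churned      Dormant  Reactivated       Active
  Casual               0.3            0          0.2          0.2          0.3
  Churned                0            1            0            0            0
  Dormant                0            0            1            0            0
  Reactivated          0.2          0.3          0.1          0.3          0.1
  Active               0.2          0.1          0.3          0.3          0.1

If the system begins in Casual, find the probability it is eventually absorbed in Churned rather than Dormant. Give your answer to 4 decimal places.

0.3250

Let h(s) be the probability of absorption at Churned starting from transient state s. Then h(Churned) = 1 and h(Dormant) = 0. By first-step analysis:
h(Casual) = 0.3·h(Casual) + 0.2·0 + 0.2·h(Reactivated) + 0.3·h(Active)
h(Reactivated) = 0.2·h(Casual) + 0.3·1 + 0.1·0 + 0.3·h(Reactivated) + 0.1·h(Active)
h(Active) = 0.2·h(Casual) + 0.1·1 + 0.3·0 + 0.3·h(Reactivated) + 0.1·h(Active)
Solving: h(Casual) = 0.3250, h(Reactivated) = 0.5750, h(Active) = 0.3750.
Starting from Casual, the probability is 0.3250.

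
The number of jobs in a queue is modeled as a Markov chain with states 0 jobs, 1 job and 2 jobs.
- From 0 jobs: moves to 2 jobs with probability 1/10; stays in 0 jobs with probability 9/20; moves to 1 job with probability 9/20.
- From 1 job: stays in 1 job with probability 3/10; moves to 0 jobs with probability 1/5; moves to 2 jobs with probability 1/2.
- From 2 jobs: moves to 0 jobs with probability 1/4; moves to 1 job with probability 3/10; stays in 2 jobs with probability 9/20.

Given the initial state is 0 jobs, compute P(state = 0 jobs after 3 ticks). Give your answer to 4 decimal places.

0.2951

Propagate the distribution vector 3 ticks from 0 jobs.
After 0 ticks: (1.0000, 0.0000, 0.0000)
After 1 tick: (0.4500, 0.4500, 0.1000)
After 2 ticks: (0.3175, 0.3675, 0.3150)
After 3 ticks: (0.2951, 0.3476, 0.3573)
P(in 0 jobs after 3 ticks) = 0.2951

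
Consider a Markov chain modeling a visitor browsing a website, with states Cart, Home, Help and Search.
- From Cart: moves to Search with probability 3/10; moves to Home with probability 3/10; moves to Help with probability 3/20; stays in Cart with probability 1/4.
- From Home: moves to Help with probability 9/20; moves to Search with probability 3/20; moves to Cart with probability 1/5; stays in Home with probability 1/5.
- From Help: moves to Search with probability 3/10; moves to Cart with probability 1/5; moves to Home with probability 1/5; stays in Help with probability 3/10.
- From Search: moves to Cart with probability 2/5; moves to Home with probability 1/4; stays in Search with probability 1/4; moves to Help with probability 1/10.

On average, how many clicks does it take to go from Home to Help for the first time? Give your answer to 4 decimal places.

3.3283

Let t(s) be the expected number of clicks to first reach Help from state s, with t(Help) = 0. Conditioning on the first click:
t(Cart) = 1 + 0.25·t(Cart) + 0.3·t(Home) + 0.3·t(Search)
t(Home) = 1 + 0.2·t(Cart) + 0.2·t(Home) + 0.15·t(Search)
t(Search) = 1 + 0.4·t(Cart) + 0.25·t(Home) + 0.25·t(Search)
Solving: t(Cart) = 4.6293, t(Home) = 3.3283, t(Search) = 4.9117.
Expected clicks from Home to Help: 3.3283.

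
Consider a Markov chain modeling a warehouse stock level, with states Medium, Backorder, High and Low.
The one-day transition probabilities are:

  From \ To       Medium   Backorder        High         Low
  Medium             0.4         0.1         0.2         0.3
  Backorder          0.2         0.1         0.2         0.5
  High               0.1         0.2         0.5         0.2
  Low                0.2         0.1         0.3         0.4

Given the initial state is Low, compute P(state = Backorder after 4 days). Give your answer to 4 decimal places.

Propagate the distribution vector 4 days from Low.
After 0 days: (0.0000, 0.0000, 0.0000, 1.0000)
After 1 day: (0.2000, 0.1000, 0.3000, 0.4000)
After 2 days: (0.2100, 0.1300, 0.3300, 0.3300)
After 3 days: (0.2090, 0.1330, 0.3320, 0.3260)
After 4 days: (0.2086, 0.1332, 0.3322, 0.3260)
P(in Backorder after 4 days) = 0.1332

0.1332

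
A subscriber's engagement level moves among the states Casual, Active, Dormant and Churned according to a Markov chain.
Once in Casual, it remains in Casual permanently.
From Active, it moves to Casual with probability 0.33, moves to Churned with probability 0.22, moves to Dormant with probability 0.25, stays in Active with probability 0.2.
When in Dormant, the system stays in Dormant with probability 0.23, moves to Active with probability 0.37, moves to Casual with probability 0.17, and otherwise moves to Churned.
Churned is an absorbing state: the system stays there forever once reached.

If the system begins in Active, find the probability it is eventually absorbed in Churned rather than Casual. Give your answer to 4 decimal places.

0.4334

Let h(s) be the probability of absorption at Churned starting from transient state s. Then h(Churned) = 1 and h(Casual) = 0. By first-step analysis:
h(Active) = 0.33·0 + 0.2·h(Active) + 0.25·h(Dormant) + 0.22·1
h(Dormant) = 0.17·0 + 0.37·h(Active) + 0.23·h(Dormant) + 0.23·1
Solving: h(Active) = 0.4334, h(Dormant) = 0.5070.
Starting from Active, the probability is 0.4334.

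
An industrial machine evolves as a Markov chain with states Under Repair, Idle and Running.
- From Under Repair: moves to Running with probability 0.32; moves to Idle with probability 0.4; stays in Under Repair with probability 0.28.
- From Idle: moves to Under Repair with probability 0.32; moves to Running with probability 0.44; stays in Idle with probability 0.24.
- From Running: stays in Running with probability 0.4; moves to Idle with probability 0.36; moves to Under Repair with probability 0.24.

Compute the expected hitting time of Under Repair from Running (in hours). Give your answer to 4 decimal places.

3.7634

Let t(s) be the expected number of hours to first reach Under Repair from state s, with t(Under Repair) = 0. Conditioning on the first hour:
t(Idle) = 1 + 0.24·t(Idle) + 0.44·t(Running)
t(Running) = 1 + 0.36·t(Idle) + 0.4·t(Running)
Solving: t(Idle) = 3.4946, t(Running) = 3.7634.
Expected hours from Running to Under Repair: 3.7634.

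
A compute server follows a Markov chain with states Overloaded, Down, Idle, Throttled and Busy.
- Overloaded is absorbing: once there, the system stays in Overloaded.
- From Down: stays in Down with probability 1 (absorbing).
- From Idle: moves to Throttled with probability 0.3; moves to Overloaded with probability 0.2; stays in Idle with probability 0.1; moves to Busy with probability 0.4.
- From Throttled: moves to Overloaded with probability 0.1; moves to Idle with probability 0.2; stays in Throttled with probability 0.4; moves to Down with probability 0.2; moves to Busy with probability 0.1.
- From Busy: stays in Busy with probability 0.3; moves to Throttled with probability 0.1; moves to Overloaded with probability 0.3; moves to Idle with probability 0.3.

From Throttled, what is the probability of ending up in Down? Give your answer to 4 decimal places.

Let h(s) be the probability of absorption at Down starting from transient state s. Then h(Down) = 1 and h(Overloaded) = 0. By first-step analysis:
h(Idle) = 0.2·0 + 0.1·h(Idle) + 0.3·h(Throttled) + 0.4·h(Busy)
h(Throttled) = 0.1·0 + 0.2·1 + 0.2·h(Idle) + 0.4·h(Throttled) + 0.1·h(Busy)
h(Busy) = 0.3·0 + 0.3·h(Idle) + 0.1·h(Throttled) + 0.3·h(Busy)
Solving: h(Idle) = 0.2101, h(Throttled) = 0.4286, h(Busy) = 0.1513.
Starting from Throttled, the probability is 0.4286.

0.4286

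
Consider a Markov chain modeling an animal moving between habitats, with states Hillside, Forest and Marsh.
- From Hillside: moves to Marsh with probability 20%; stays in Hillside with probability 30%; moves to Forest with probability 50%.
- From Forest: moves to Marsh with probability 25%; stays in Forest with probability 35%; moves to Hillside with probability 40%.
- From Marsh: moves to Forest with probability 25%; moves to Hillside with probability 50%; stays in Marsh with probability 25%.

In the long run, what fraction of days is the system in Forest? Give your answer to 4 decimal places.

0.3846

Let the stationary distribution be π with π = πP and π_1 + π_2 + π_3 = 1.
π_1 = 0.3·π_1 + 0.4·π_2 + 0.5·π_3
π_2 = 0.5·π_1 + 0.35·π_2 + 0.25·π_3
Solving with the normalization constraint gives π = (0.3846, 0.3846, 0.2308).
So the stationary probability of Forest is 0.3846.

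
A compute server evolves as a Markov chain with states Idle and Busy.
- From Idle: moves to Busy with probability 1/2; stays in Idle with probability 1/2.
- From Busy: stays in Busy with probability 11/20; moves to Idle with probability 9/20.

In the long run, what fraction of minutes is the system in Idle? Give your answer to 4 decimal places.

0.4737

Let the stationary distribution be π with π = πP and π_1 + π_2 = 1.
π_1 = 0.5·π_1 + 0.45·π_2
Solving with the normalization constraint gives π = (0.4737, 0.5263).
So the stationary probability of Idle is 0.4737.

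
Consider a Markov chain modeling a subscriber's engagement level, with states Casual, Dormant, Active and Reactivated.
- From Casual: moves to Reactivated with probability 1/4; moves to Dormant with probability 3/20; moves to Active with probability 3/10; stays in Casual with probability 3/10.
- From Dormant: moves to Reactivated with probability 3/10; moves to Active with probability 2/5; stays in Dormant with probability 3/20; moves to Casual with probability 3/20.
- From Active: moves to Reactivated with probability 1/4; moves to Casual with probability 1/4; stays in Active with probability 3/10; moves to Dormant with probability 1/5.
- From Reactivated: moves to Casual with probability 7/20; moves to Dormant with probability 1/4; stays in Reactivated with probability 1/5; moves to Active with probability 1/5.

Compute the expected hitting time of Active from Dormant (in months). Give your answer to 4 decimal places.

Let t(s) be the expected number of months to first reach Active from state s, with t(Active) = 0. Conditioning on the first month:
t(Casual) = 1 + 0.3·t(Casual) + 0.15·t(Dormant) + 0.25·t(Reactivated)
t(Dormant) = 1 + 0.15·t(Casual) + 0.15·t(Dormant) + 0.3·t(Reactivated)
t(Reactivated) = 1 + 0.35·t(Casual) + 0.25·t(Dormant) + 0.2·t(Reactivated)
Solving: t(Casual) = 3.4150, t(Dormant) = 3.0882, t(Reactivated) = 3.7092.
Expected months from Dormant to Active: 3.0882.

3.0882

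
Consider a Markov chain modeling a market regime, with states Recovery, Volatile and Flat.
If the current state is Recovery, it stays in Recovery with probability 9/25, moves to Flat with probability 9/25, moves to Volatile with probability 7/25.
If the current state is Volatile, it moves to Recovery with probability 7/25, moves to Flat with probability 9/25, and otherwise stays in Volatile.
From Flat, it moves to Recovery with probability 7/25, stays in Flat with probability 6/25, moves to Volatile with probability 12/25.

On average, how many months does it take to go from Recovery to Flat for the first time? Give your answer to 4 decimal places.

Let t(s) be the expected number of months to first reach Flat from state s, with t(Flat) = 0. Conditioning on the first month:
t(Recovery) = 1 + 0.36·t(Recovery) + 0.28·t(Volatile)
t(Volatile) = 1 + 0.28·t(Recovery) + 0.36·t(Volatile)
Solving: t(Recovery) = 2.7778, t(Volatile) = 2.7778.
Expected months from Recovery to Flat: 2.7778.

2.7778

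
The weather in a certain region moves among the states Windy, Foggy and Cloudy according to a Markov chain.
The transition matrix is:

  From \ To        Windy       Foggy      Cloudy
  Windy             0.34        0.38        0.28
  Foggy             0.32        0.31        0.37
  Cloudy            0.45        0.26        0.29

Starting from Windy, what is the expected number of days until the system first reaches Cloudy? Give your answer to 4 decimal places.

3.2055

Let t(s) be the expected number of days to first reach Cloudy from state s, with t(Cloudy) = 0. Conditioning on the first day:
t(Windy) = 1 + 0.34·t(Windy) + 0.38·t(Foggy)
t(Foggy) = 1 + 0.32·t(Windy) + 0.31·t(Foggy)
Solving: t(Windy) = 3.2055, t(Foggy) = 2.9359.
Expected days from Windy to Cloudy: 3.2055.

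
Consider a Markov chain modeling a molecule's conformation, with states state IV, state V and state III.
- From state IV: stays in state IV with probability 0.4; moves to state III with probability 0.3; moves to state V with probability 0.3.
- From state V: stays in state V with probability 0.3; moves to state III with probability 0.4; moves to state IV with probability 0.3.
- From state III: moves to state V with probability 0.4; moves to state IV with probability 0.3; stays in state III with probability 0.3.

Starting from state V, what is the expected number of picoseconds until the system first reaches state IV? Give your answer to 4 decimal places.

3.3333

Let t(s) be the expected number of picoseconds to first reach state IV from state s, with t(state IV) = 0. Conditioning on the first picosecond:
t(state V) = 1 + 0.3·t(state V) + 0.4·t(state III)
t(state III) = 1 + 0.4·t(state V) + 0.3·t(state III)
Solving: t(state V) = 3.3333, t(state III) = 3.3333.
Expected picoseconds from state V to state IV: 3.3333.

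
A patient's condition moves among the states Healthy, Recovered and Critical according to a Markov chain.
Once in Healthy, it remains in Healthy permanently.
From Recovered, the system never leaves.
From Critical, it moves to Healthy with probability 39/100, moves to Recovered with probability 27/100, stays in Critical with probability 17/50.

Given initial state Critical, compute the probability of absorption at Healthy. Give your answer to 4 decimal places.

Let h(s) be the probability of absorption at Healthy starting from transient state s. Then h(Healthy) = 1 and h(Recovered) = 0. By first-step analysis:
h(Critical) = 0.39·1 + 0.27·0 + 0.34·h(Critical)
Solving: h(Critical) = 0.5909.
Starting from Critical, the probability is 0.5909.

0.5909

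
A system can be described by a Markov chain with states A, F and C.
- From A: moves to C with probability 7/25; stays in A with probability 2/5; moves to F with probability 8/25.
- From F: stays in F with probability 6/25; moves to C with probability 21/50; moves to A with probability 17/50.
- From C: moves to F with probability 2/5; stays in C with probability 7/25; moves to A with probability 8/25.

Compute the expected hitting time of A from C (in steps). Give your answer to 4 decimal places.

3.0591

Let t(s) be the expected number of steps to first reach A from state s, with t(A) = 0. Conditioning on the first step:
t(F) = 1 + 0.24·t(F) + 0.42·t(C)
t(C) = 1 + 0.4·t(F) + 0.28·t(C)
Solving: t(F) = 3.0063, t(C) = 3.0591.
Expected steps from C to A: 3.0591.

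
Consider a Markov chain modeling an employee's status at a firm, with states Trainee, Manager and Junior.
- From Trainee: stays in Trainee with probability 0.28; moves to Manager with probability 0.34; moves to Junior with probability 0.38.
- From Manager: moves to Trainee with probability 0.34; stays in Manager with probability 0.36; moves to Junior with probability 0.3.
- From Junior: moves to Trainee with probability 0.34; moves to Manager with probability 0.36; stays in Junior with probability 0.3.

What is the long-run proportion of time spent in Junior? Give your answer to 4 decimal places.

0.3257

Let the stationary distribution be π with π = πP and π_1 + π_2 + π_3 = 1.
π_1 = 0.28·π_1 + 0.34·π_2 + 0.34·π_3
π_2 = 0.34·π_1 + 0.36·π_2 + 0.36·π_3
Solving with the normalization constraint gives π = (0.3208, 0.3536, 0.3257).
So the stationary probability of Junior is 0.3257.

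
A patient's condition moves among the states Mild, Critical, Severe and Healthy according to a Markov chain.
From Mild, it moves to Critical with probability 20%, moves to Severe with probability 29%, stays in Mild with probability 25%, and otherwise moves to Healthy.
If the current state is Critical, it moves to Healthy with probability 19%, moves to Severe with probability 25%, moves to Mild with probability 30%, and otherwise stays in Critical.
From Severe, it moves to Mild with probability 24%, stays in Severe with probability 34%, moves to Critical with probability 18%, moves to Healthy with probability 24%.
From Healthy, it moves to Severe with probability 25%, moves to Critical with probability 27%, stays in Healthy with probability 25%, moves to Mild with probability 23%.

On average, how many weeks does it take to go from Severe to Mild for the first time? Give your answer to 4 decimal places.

Let t(s) be the expected number of weeks to first reach Mild from state s, with t(Mild) = 0. Conditioning on the first week:
t(Critical) = 1 + 0.26·t(Critical) + 0.25·t(Severe) + 0.19·t(Healthy)
t(Severe) = 1 + 0.18·t(Critical) + 0.34·t(Severe) + 0.24·t(Healthy)
t(Healthy) = 1 + 0.27·t(Critical) + 0.25·t(Severe) + 0.25·t(Healthy)
Solving: t(Critical) = 3.7266, t(Severe) = 3.9875, t(Healthy) = 4.0041.
Expected weeks from Severe to Mild: 3.9875.

3.9875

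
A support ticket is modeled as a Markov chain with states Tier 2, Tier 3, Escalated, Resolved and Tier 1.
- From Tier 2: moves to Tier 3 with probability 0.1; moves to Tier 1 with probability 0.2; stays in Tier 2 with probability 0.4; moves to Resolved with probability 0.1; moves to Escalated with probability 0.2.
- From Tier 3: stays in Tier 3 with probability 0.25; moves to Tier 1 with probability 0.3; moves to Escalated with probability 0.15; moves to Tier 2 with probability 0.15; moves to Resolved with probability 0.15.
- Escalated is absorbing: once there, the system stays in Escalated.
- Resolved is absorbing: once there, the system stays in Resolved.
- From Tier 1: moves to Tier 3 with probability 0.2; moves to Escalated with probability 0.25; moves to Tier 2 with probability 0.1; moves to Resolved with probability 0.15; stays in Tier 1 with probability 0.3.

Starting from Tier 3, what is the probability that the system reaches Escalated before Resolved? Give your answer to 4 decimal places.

Let h(s) be the probability of absorption at Escalated starting from transient state s. Then h(Escalated) = 1 and h(Resolved) = 0. By first-step analysis:
h(Tier 2) = 0.4·h(Tier 2) + 0.1·h(Tier 3) + 0.2·1 + 0.1·0 + 0.2·h(Tier 1)
h(Tier 3) = 0.15·h(Tier 2) + 0.25·h(Tier 3) + 0.15·1 + 0.15·0 + 0.3·h(Tier 1)
h(Tier 1) = 0.1·h(Tier 2) + 0.2·h(Tier 3) + 0.25·1 + 0.15·0 + 0.3·h(Tier 1)
Solving: h(Tier 2) = 0.6319, h(Tier 3) = 0.5706, h(Tier 1) = 0.6104.
Starting from Tier 3, the probability is 0.5706.

0.5706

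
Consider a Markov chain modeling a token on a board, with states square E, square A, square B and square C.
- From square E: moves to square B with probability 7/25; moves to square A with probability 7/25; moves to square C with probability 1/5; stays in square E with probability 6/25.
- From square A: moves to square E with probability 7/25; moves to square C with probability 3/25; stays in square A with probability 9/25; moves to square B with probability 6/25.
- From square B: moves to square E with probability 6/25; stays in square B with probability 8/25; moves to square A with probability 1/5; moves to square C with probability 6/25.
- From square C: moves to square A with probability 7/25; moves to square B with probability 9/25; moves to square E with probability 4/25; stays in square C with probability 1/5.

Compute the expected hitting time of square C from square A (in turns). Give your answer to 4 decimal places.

Let t(s) be the expected number of turns to first reach square C from state s, with t(square C) = 0. Conditioning on the first turn:
t(square E) = 1 + 0.24·t(square E) + 0.28·t(square A) + 0.28·t(square B)
t(square A) = 1 + 0.28·t(square E) + 0.36·t(square A) + 0.24·t(square B)
t(square B) = 1 + 0.24·t(square E) + 0.2·t(square A) + 0.32·t(square B)
Solving: t(square E) = 5.2966, t(square A) = 5.7685, t(square B) = 5.0366.
Expected turns from square A to square C: 5.7685.

5.7685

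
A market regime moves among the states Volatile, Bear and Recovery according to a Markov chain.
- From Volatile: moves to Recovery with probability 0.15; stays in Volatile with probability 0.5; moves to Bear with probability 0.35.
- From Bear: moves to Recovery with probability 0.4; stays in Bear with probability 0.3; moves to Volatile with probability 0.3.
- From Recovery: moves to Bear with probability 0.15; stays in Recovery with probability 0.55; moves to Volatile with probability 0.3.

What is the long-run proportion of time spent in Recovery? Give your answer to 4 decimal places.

Let the stationary distribution be π with π = πP and π_1 + π_2 + π_3 = 1.
π_1 = 0.5·π_1 + 0.3·π_2 + 0.3·π_3
π_2 = 0.35·π_1 + 0.3·π_2 + 0.15·π_3
Solving with the normalization constraint gives π = (0.3750, 0.2647, 0.3603).
So the stationary probability of Recovery is 0.3603.

0.3603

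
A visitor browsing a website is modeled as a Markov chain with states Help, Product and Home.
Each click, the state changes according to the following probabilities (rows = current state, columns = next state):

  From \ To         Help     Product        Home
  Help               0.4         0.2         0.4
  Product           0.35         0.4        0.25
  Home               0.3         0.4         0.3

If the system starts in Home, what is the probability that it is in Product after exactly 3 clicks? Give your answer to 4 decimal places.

0.3300

Propagate the distribution vector 3 clicks from Home.
After 0 clicks: (0.0000, 0.0000, 1.0000)
After 1 click: (0.3000, 0.4000, 0.3000)
After 2 clicks: (0.3500, 0.3400, 0.3100)
After 3 clicks: (0.3520, 0.3300, 0.3180)
P(in Product after 3 clicks) = 0.3300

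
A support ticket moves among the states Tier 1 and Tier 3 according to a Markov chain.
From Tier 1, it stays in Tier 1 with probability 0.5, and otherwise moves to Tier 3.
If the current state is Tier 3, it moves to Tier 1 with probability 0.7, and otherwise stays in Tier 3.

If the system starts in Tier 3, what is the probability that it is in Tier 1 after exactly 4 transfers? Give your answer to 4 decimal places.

0.5824

Propagate the distribution vector 4 transfers from Tier 3.
After 0 transfers: (0.0000, 1.0000)
After 1 transfer: (0.7000, 0.3000)
After 2 transfers: (0.5600, 0.4400)
After 3 transfers: (0.5880, 0.4120)
After 4 transfers: (0.5824, 0.4176)
P(in Tier 1 after 4 transfers) = 0.5824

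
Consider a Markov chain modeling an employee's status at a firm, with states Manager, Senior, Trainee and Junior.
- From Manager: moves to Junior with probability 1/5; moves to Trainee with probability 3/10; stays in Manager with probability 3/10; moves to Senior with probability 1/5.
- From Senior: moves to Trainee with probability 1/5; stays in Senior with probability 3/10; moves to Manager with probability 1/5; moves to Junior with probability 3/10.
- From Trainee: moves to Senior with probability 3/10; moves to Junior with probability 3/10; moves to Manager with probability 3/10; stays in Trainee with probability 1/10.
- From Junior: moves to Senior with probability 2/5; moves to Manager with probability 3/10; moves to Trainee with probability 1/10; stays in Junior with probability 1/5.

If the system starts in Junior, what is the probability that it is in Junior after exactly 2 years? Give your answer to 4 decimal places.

Propagate the distribution vector 2 years from Junior.
After 0 years: (0.0000, 0.0000, 0.0000, 1.0000)
After 1 year: (0.3000, 0.4000, 0.1000, 0.2000)
After 2 years: (0.2600, 0.2900, 0.2000, 0.2500)
P(in Junior after 2 years) = 0.2500

0.2500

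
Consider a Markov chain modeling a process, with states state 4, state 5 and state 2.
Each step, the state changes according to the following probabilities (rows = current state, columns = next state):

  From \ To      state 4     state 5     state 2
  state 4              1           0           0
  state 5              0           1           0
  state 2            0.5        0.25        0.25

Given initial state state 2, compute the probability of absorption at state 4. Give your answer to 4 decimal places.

Let h(s) be the probability of absorption at state 4 starting from transient state s. Then h(state 4) = 1 and h(state 5) = 0. By first-step analysis:
h(state 2) = 0.5·1 + 0.25·0 + 0.25·h(state 2)
Solving: h(state 2) = 0.6667.
Starting from state 2, the probability is 0.6667.

0.6667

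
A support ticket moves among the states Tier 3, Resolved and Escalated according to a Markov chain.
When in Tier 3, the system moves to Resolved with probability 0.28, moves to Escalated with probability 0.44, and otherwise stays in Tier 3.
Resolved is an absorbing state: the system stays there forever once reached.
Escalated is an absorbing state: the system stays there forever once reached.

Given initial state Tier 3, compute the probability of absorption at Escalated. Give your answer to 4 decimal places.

0.6111

Let h(s) be the probability of absorption at Escalated starting from transient state s. Then h(Escalated) = 1 and h(Resolved) = 0. By first-step analysis:
h(Tier 3) = 0.28·h(Tier 3) + 0.28·0 + 0.44·1
Solving: h(Tier 3) = 0.6111.
Starting from Tier 3, the probability is 0.6111.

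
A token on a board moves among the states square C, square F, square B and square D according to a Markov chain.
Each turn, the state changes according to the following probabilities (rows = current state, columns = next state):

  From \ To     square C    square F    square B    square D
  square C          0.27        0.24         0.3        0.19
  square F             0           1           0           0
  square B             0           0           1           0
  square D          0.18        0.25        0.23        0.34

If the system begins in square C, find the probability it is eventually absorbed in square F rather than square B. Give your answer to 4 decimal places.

Let h(s) be the probability of absorption at square F starting from transient state s. Then h(square F) = 1 and h(square B) = 0. By first-step analysis:
h(square C) = 0.27·h(square C) + 0.24·1 + 0.3·0 + 0.19·h(square D)
h(square D) = 0.18·h(square C) + 0.25·1 + 0.23·0 + 0.34·h(square D)
Solving: h(square C) = 0.4600, h(square D) = 0.5042.
Starting from square C, the probability is 0.4600.

0.4600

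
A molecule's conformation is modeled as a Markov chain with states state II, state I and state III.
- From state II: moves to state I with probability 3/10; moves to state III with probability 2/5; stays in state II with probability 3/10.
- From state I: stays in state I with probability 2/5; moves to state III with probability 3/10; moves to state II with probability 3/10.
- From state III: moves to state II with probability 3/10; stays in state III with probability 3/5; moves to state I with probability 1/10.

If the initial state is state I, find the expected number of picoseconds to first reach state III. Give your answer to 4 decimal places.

3.0303

Let t(s) be the expected number of picoseconds to first reach state III from state s, with t(state III) = 0. Conditioning on the first picosecond:
t(state II) = 1 + 0.3·t(state II) + 0.3·t(state I)
t(state I) = 1 + 0.3·t(state II) + 0.4·t(state I)
Solving: t(state II) = 2.7273, t(state I) = 3.0303.
Expected picoseconds from state I to state III: 3.0303.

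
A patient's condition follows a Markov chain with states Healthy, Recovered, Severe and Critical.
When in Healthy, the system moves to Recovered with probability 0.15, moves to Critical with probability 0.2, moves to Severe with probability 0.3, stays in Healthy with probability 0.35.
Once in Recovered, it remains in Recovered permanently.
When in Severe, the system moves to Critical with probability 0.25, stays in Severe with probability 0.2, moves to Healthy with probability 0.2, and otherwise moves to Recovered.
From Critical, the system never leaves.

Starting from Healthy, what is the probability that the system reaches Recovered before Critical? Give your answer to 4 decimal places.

Let h(s) be the probability of absorption at Recovered starting from transient state s. Then h(Recovered) = 1 and h(Critical) = 0. By first-step analysis:
h(Healthy) = 0.35·h(Healthy) + 0.15·1 + 0.3·h(Severe) + 0.2·0
h(Severe) = 0.2·h(Healthy) + 0.35·1 + 0.2·h(Severe) + 0.25·0
Solving: h(Healthy) = 0.4891, h(Severe) = 0.5598.
Starting from Healthy, the probability is 0.4891.

0.4891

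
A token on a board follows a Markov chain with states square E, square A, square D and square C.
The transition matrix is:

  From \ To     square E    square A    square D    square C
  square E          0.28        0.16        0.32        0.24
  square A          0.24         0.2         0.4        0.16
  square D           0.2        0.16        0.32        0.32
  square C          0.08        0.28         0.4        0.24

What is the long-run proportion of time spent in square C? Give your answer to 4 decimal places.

0.2526

Let the stationary distribution be π with π = πP and π_1 + π_2 + π_3 + π_4 = 1.
π_1 = 0.28·π_1 + 0.24·π_2 + 0.2·π_3 + 0.08·π_4
π_2 = 0.16·π_1 + 0.2·π_2 + 0.16·π_3 + 0.28·π_4
π_3 = 0.32·π_1 + 0.4·π_2 + 0.32·π_3 + 0.4·π_4
Solving with the normalization constraint gives π = (0.1931, 0.1982, 0.3561, 0.2526).
So the stationary probability of square C is 0.2526.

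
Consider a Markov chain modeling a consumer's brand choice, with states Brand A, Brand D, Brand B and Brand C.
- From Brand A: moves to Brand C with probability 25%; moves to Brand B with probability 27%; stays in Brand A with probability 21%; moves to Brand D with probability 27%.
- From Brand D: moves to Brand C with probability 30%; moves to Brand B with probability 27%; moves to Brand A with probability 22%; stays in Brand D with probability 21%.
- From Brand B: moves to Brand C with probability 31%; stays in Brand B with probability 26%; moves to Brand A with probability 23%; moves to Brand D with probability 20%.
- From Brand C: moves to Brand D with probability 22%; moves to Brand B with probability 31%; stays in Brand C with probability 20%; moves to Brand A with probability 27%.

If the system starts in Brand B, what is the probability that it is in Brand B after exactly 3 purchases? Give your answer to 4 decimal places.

Propagate the distribution vector 3 purchases from Brand B.
After 0 purchases: (0.0000, 0.0000, 1.0000, 0.0000)
After 1 purchase: (0.2300, 0.2000, 0.2600, 0.3100)
After 2 purchases: (0.2358, 0.2243, 0.2798, 0.2601)
After 3 purchases: (0.2334, 0.2240, 0.2776, 0.2650)
P(in Brand B after 3 purchases) = 0.2776

0.2776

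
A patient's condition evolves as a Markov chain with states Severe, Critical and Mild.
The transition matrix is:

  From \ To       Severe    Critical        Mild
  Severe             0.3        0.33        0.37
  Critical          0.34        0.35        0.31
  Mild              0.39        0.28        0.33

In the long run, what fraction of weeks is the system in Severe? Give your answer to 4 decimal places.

0.3431

Let the stationary distribution be π with π = πP and π_1 + π_2 + π_3 = 1.
π_1 = 0.3·π_1 + 0.34·π_2 + 0.39·π_3
π_2 = 0.33·π_1 + 0.35·π_2 + 0.28·π_3
Solving with the normalization constraint gives π = (0.3431, 0.3195, 0.3373).
So the stationary probability of Severe is 0.3431.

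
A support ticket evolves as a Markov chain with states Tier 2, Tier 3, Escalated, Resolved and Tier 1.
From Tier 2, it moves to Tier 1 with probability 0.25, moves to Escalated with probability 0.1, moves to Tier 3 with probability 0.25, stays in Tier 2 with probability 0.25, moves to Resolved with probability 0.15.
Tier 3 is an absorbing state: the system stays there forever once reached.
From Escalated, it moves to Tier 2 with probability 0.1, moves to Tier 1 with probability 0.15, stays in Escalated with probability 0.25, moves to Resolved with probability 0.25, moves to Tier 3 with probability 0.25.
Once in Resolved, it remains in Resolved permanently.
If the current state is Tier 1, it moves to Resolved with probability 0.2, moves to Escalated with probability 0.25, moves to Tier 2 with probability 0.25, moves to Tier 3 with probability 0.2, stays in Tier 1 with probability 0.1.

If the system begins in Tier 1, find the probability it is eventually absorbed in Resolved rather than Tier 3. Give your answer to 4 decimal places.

0.4742

Let h(s) be the probability of absorption at Resolved starting from transient state s. Then h(Resolved) = 1 and h(Tier 3) = 0. By first-step analysis:
h(Tier 2) = 0.25·h(Tier 2) + 0.25·0 + 0.1·h(Escalated) + 0.15·1 + 0.25·h(Tier 1)
h(Escalated) = 0.1·h(Tier 2) + 0.25·0 + 0.25·h(Escalated) + 0.25·1 + 0.15·h(Tier 1)
h(Tier 1) = 0.25·h(Tier 2) + 0.2·0 + 0.25·h(Escalated) + 0.2·1 + 0.1·h(Tier 1)
Solving: h(Tier 2) = 0.4227, h(Escalated) = 0.4845, h(Tier 1) = 0.4742.
Starting from Tier 1, the probability is 0.4742.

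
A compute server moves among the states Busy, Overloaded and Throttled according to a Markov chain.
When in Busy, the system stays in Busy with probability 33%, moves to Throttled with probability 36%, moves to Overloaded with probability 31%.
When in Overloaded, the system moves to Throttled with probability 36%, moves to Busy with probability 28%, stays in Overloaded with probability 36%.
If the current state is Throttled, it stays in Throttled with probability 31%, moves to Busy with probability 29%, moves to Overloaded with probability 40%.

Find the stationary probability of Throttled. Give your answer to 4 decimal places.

0.3429

Let the stationary distribution be π with π = πP and π_1 + π_2 + π_3 = 1.
π_1 = 0.33·π_1 + 0.28·π_2 + 0.29·π_3
π_2 = 0.31·π_1 + 0.36·π_2 + 0.4·π_3
Solving with the normalization constraint gives π = (0.2983, 0.3588, 0.3429).
So the stationary probability of Throttled is 0.3429.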